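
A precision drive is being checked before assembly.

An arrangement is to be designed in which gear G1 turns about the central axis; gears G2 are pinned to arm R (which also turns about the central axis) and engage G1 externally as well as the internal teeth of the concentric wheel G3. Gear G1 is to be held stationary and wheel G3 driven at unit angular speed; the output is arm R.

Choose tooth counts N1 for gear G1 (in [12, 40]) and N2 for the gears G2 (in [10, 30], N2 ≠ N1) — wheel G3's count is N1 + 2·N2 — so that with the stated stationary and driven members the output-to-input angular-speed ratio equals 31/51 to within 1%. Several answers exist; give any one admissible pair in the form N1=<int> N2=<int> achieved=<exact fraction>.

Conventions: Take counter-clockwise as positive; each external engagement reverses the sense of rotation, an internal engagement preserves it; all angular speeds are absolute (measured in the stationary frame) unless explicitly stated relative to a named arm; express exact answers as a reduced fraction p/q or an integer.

topology: planetary set — design target 31/51, arm = carrier (Willis)
Willis with ω_sun = 0: ω_arm/ω_ring = N3/(N1+N3); set equal to 31/51  ⇒  N3/N1 = (31/51)/(1 − 31/51) = 31/20
N3 = N1 + 2·N2  ⇒  N2/N1 = (N3/N1 − 1)/2 = (31/20 − 1)/2 = 11/40
smallest multiple with N1 ≥ 12 and N2 ≥ 10: k = 1  ⇒  N1 = 1·40 = 40, N2 = 1·11 = 11 (N1 ≤ 40, N2 ≤ 30, N2 ≠ N1 ✓), N3 = 40 + 2·11 = 62
check: N3/(N1+N3) with N1 = 40, N3 = 62 gives 31/51; |achieved − target| = 0 ≤ 31/5100 ✓

N1=40 N2=11 achieved=31/51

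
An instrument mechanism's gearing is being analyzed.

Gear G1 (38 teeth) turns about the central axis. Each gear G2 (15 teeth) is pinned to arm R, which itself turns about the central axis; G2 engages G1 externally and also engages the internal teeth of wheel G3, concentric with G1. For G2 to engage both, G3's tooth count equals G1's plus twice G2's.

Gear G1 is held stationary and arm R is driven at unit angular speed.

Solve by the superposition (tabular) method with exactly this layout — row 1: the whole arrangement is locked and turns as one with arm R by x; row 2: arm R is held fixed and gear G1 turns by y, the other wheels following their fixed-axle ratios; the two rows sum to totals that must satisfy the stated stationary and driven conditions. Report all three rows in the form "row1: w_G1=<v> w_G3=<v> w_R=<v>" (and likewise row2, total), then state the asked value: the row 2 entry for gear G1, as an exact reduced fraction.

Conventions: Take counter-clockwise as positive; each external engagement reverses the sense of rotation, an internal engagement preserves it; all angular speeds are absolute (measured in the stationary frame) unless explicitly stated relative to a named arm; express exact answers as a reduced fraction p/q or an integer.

planetary set (38T centre, 15T on arm, 68T internal) — Willis relation
row 1 (train locked, turned with arm): all members turn x
row 2 — arm fixed, fixed-axis ratios: sun y, ring −(38/68)·y, arm 0
boundary: total ω_sun = x + y = 0 and total ω_arm = x = 1  ⇒  y = -1, x = 1
row 2 ring = −(38/68)·(-1) = 19/34
totals (row 1 + row 2): sun 1 + (-1) = 0, ring 1 + 19/34 = 53/34, arm 1 + 0 = 1
asked cell (row2, sun) = -1

row1: w_G1=1 w_G3=1 w_R=1
row2: w_G1=-1 w_G3=19/34 w_R=0
total: w_G1=0 w_G3=53/34 w_R=1
asked value: -1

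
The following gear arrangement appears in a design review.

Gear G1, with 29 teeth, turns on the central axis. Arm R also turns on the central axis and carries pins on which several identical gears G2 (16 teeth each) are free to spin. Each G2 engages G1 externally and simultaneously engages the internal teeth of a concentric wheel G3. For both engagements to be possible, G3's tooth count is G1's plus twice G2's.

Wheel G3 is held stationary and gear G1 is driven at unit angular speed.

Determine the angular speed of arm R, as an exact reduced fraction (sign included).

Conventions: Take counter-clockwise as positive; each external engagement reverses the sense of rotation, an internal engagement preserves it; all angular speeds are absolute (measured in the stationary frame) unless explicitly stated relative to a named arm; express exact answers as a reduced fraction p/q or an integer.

29/90

planetary set (29T centre, 16T on arm, 61T internal) — Willis relation
ring teeth: 29 + 2·16 = 61
29(ω_sun−ω_arm) = −61(ω_ring−ω_arm),  ω_ring = 0, ω_sun = 1
29(1−ω_arm) = −61(0−ω_arm)  ⇒  90·ω_arm = 29  ⇒  ω_arm = 29/90
exact speed ratio = 29/90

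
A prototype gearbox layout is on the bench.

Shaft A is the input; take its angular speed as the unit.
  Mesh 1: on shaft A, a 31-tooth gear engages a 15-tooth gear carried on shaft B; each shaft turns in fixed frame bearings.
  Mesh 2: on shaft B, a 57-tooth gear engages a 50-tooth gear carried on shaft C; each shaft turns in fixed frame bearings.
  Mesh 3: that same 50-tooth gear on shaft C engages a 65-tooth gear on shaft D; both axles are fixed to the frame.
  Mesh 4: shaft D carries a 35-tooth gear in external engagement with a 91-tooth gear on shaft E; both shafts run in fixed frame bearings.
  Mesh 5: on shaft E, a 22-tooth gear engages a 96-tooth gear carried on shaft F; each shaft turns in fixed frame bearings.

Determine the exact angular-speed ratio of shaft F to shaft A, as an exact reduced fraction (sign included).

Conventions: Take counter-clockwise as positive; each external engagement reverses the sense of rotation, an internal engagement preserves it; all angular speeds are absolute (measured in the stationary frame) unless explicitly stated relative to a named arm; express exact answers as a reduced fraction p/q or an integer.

class = fixed-axis compound train [5 meshes; 5 ratios multiply, 5 sense flips]
mesh 1 [31T→15T]: running ratio 31/15, sense −
mesh 2 [57T→50T]: running ratio 589/250, sense +
mesh 3 [50T→65T]: running ratio 589/325, sense −
mesh 4 [35T→91T]: running ratio 589/845, sense +
mesh 5 [22T→96T]: running ratio 6479/40560, sense −
ω_out/ω_in = -6479/40560

-6479/40560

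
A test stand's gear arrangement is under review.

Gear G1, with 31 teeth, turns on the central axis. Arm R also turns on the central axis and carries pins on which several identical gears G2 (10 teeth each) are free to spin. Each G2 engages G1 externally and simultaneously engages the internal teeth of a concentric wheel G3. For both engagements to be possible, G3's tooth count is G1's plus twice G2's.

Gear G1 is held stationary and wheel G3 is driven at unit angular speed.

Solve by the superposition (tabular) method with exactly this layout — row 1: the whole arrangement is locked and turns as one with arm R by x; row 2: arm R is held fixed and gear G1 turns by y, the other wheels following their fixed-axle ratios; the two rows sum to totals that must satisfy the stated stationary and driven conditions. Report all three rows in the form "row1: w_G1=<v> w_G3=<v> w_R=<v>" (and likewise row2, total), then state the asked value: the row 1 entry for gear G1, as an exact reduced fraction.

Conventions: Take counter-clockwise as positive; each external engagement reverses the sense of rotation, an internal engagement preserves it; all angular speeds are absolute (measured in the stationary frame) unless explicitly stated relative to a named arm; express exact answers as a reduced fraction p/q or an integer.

row1: w_G1=51/82 w_G3=51/82 w_R=51/82
row2: w_G1=-51/82 w_G3=31/82 w_R=0
total: w_G1=0 w_G3=1 w_R=51/82
asked value: 51/82

planetary set (31T centre, 10T on arm, 51T internal) — Willis relation
row 1 (train locked, turned with arm): all members turn x
row 2: sun turns y, ring = −(31/51)·y, arm 0
boundary: total ω_sun = x + y = 0 and total ω_ring = x − (31/51)·y = 1  ⇒  y = -51/82, x = 51/82
row 2 ring = −(31/51)·(-51/82) = 31/82
totals (row 1 + row 2): sun 51/82 + (-51/82) = 0, ring 51/82 + 31/82 = 1, arm 51/82 + 0 = 51/82
asked cell (row1, sun) = 51/82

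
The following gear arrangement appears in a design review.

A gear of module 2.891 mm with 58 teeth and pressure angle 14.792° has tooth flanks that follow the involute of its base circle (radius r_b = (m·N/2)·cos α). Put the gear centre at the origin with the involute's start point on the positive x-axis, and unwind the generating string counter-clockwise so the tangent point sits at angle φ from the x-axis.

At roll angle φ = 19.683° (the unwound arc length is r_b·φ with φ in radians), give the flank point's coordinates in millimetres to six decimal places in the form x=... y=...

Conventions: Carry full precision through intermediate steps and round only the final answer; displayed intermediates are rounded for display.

topology: single-mesh involute geometry — m = 2.891, N = 58
pitch radius r_p = m·N/2 = 2.891·58/2 = 83.839000
base radius r_b = r_p·cos α = 83.839000·cos 14.792° = 81.060496
roll angle φ = 19.683° = 0.34353316 rad
x = r_b·(cos φ + φ·sin φ) = 85.703475
y = r_b·(sin φ − φ·cos φ) = 1.082580

x=85.703475 y=1.082580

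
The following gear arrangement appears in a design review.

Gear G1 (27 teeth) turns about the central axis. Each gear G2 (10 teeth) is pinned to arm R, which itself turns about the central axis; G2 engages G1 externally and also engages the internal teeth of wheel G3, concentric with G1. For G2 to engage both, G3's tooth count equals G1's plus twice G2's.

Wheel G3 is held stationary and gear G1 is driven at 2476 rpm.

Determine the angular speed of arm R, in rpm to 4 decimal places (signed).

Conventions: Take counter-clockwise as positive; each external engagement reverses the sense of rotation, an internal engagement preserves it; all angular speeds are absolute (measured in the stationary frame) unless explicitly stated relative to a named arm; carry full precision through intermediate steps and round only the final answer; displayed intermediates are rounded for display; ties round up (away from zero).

recognized (axles ride arm R): planetary set, 27/10/47 teeth
normalise by the input: solve with ω_sun = 1, then scale by 2476 rpm
ring teeth: 27 + 2·10 = 47
27(ω_sun−ω_arm) = −47(ω_ring−ω_arm),  ω_ring = 0, ω_sun = 1
27(1−ω_arm) = −47(0−ω_arm)  ⇒  74·ω_arm = 27  ⇒  ω_arm = 27/74
scale: ω_arm = 27/74 × 2476 rpm = +903.4054 rpm

+903.4054 rpm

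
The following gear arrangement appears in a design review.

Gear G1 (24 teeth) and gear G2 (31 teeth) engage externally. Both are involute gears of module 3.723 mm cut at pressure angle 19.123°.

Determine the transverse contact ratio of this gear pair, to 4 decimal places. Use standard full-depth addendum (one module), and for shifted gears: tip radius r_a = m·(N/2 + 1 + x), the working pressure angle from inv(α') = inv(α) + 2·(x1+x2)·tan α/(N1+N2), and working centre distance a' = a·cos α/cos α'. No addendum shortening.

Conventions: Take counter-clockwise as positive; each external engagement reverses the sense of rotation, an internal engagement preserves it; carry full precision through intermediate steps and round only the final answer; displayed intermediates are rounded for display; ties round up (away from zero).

single-mesh involute tooth geometry (24T engaging 31T at module 3.723)
base radii: r_b1 = 42.210666, r_b2 = 54.522110
tip radii: r_a1 = 48.399000, r_a2 = 61.429500
no profile shift: α' = α, a' = a
action lengths: √(r_a1²−r_b1²) = 23.679588, √(r_a2²−r_b2²) = 28.300583
base pitch p_b = π·m·cos α = 11.050726
CR = (23.679588 + 28.300583 − 102.382500·sin 19.12300°)/11.050726 = 1.668664
contact ratio ≈ 1.6687

1.6687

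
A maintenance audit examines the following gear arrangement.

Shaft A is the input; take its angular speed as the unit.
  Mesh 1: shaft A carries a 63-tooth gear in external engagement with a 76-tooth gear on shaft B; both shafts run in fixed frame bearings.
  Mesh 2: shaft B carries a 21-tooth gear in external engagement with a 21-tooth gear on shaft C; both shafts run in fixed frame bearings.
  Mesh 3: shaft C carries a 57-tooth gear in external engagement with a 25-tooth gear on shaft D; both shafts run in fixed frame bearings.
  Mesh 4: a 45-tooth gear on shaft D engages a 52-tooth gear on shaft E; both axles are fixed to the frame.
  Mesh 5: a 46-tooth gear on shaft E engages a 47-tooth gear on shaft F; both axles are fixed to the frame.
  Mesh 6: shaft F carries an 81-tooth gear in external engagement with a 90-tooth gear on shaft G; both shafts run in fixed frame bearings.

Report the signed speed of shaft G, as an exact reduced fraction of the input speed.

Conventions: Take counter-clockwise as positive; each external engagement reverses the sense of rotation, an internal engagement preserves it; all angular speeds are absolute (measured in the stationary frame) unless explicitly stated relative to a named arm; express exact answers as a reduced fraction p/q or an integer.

6-mesh fixed-axis compound train (all bearings frame-fixed)
mesh 1 [63T→76T]: |ω|/ω_in = 1×63/76 = 63/76, sense flips to −
mesh 2 [21T→21T]: |ω|/ω_in = (63/76)×21/21 = 63/76, sense flips to +
mesh 3 [57T→25T]: |ω|/ω_in = (63/76)×57/25 = 189/100, sense flips to −
mesh 4 [45T→52T]: |ω|/ω_in = (189/100)×45/52 = 1701/1040, sense flips to +
mesh 5 [46T→47T]: |ω|/ω_in = (1701/1040)×46/47 = 39123/24440, sense flips to −
mesh 6 [81T→90T]: |ω|/ω_in = (39123/24440)×81/90 = 352107/244400, sense flips to +
signed output speed (× input speed) = 352107/244400

352107/244400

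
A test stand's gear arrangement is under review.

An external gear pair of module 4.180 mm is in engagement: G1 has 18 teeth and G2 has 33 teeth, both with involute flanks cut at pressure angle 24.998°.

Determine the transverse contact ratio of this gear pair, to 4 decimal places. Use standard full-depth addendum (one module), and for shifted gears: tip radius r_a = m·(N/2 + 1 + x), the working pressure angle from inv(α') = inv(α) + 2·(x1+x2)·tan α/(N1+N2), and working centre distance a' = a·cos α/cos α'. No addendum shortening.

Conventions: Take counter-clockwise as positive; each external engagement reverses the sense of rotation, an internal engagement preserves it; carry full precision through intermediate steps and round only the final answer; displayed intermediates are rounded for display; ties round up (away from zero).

class = single-mesh tooth geometry [involute pair 18T × 33T, m = 4.180]
base radii: r_b1 = 34.095854, r_b2 = 62.509065
tip radii: r_a1 = 41.800000, r_a2 = 73.150000
no profile shift: α' = α, a' = a
action lengths: √(r_a1²−r_b1²) = 24.180834, √(r_a2²−r_b2²) = 37.993937
base pitch p_b = π·m·cos α = 11.901698
CR = (24.180834 + 37.993937 − 106.590000·sin 24.99800°)/11.901698 = 1.439396
contact ratio ≈ 1.4394

1.4394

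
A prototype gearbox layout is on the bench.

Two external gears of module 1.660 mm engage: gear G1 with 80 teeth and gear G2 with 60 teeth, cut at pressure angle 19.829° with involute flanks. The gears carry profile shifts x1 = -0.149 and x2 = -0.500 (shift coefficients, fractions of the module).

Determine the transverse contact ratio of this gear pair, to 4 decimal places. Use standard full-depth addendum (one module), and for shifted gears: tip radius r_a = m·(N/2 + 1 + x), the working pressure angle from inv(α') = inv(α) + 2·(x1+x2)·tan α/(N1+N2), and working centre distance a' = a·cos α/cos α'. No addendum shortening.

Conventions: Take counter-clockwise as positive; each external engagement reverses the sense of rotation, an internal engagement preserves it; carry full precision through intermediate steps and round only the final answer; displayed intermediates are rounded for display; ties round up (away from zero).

recognized (one external pair, fixed centres): single-mesh tooth geometry, m = 1.660, N1 = 80, N2 = 60
base radii: r_b1 = 62.463091, r_b2 = 46.847318
tip radii: r_a1 = 67.812660, r_a2 = 50.630000
inv(α') = inv(19.829°) + 2·(-0.149-0.500)·tan α/(80+60) = 0.01116945  ⇒  α' = 18.21911°
a' = a·cos α / cos α' = 116.2000·cos 19.829°/cos 18.21911° = 115.079602
action lengths: √(r_a1²−r_b1²) = 26.399226, √(r_a2²−r_b2²) = 19.202231
base pitch p_b = π·m·cos α = 4.905840
CR = (26.399226 + 19.202231 − 115.079602·sin 18.21911°)/4.905840 = 1.961257
contact ratio ≈ 1.9613

1.9613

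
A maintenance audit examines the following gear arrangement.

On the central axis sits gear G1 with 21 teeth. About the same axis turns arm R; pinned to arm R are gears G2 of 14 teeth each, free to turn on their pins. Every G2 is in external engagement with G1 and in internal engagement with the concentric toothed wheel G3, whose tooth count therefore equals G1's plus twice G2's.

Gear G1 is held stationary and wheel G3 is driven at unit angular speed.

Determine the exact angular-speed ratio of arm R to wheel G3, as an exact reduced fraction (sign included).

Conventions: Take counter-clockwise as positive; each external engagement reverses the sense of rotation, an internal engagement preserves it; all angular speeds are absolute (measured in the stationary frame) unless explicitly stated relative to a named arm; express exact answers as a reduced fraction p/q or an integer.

7/10

planetary set (21T centre, 14T on arm, 49T internal) — Willis relation
ring teeth: 21 + 2·14 = 49
21(ω_sun−ω_arm) = −49(ω_ring−ω_arm),  ω_sun = 0, ω_ring = 1
21(0−ω_arm) = −49(1−ω_arm)  ⇒  70·ω_arm = 49  ⇒  ω_arm = 7/10
ω_out/ω_in = 7/10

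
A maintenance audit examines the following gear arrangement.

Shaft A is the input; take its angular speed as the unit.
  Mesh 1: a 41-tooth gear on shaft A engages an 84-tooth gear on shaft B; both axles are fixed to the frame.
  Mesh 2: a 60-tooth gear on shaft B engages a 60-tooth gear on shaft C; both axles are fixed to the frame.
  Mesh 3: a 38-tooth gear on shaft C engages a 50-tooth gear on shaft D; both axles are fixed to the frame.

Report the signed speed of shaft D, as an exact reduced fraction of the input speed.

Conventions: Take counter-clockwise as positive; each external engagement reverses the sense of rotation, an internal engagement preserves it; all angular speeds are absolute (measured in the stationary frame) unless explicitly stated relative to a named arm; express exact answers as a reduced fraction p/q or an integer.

3-mesh fixed-axis compound train (all bearings frame-fixed)
mesh 1 [41T→84T]: |ω|/ω_in = 1×41/84 = 41/84, sense flips to −
mesh 2 [60T→60T]: |ω|/ω_in = (41/84)×60/60 = 41/84, sense flips to +
mesh 3 [38T→50T]: |ω|/ω_in = (41/84)×38/50 = 779/2100, sense flips to −
signed output speed (× input speed) = -779/2100

-779/2100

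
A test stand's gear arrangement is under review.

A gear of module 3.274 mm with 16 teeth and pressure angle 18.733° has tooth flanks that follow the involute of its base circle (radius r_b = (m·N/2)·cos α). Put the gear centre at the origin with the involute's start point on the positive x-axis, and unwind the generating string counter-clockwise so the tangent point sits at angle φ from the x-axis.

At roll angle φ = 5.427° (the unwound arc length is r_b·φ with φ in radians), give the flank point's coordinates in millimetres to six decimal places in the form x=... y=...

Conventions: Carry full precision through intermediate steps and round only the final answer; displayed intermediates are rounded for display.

class = single-mesh tooth geometry [base-circle involute, m = 3.274, 16T]
pitch radius r_p = m·N/2 = 3.274·16/2 = 26.192000
base radius r_b = r_p·cos α = 26.192000·cos 18.733° = 24.804491
roll angle φ = 5.427° = 0.09471902 rad
x = r_b·(cos φ + φ·sin φ) = 24.915511
y = r_b·(sin φ − φ·cos φ) = 0.007020

x=24.915511 y=0.007020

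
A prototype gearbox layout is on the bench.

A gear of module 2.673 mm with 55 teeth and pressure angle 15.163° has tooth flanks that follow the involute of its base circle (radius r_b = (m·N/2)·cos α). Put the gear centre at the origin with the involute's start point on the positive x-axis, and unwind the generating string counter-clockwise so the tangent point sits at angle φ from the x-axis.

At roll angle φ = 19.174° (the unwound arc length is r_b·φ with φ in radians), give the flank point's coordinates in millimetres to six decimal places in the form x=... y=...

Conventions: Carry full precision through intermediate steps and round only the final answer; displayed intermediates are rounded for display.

topology: single-mesh involute geometry — m = 2.673, N = 55
pitch radius r_p = m·N/2 = 2.673·55/2 = 73.507500
base radius r_b = r_p·cos α = 73.507500·cos 15.163° = 70.948381
roll angle φ = 19.174° = 0.33464943 rad
x = r_b·(cos φ + φ·sin φ) = 74.810607
y = r_b·(sin φ − φ·cos φ) = 0.876436

x=74.810607 y=0.876436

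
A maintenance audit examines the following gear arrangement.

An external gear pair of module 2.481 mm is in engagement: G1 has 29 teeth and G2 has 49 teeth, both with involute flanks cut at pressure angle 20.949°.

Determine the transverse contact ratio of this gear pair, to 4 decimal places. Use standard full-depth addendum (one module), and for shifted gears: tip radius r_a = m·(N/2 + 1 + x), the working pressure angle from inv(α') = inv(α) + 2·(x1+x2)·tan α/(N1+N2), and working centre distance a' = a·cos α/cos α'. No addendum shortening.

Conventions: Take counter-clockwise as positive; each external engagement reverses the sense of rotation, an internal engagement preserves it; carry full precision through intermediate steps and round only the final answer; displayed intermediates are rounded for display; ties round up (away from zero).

single-mesh involute tooth geometry (29T engaging 49T at module 2.481)
base radii: r_b1 = 33.596551, r_b2 = 56.766587
tip radii: r_a1 = 38.455500, r_a2 = 63.265500
no profile shift: α' = α, a' = a
action lengths: √(r_a1²−r_b1²) = 18.710885, √(r_a2²−r_b2²) = 27.929879
base pitch p_b = π·m·cos α = 7.279081
CR = (18.710885 + 27.929879 − 96.759000·sin 20.94900°)/7.279081 = 1.654860
contact ratio ≈ 1.6549

1.6549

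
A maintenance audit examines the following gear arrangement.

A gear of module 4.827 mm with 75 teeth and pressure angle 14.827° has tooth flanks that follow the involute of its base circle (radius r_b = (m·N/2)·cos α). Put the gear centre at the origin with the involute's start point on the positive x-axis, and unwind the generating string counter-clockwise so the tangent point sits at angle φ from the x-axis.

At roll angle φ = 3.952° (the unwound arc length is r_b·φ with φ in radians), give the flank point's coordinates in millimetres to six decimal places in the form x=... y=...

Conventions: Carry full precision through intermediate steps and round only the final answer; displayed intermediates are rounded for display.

x=175.401070 y=0.019132

class = single-mesh tooth geometry [base-circle involute, m = 4.827, 75T]
pitch radius r_p = m·N/2 = 4.827·75/2 = 181.012500
base radius r_b = r_p·cos α = 181.012500·cos 14.827° = 174.985310
roll angle φ = 3.952° = 0.06897541 rad
x = r_b·(cos φ + φ·sin φ) = 175.401070
y = r_b·(sin φ − φ·cos φ) = 0.019132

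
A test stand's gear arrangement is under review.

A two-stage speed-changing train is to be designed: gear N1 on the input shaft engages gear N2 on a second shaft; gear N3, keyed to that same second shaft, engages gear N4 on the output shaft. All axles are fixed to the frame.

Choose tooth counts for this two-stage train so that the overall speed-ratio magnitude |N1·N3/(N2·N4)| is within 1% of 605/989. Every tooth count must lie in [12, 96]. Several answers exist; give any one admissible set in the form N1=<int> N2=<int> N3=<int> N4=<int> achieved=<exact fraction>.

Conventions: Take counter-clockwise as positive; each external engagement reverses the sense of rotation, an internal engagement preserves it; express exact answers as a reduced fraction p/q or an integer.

class = fixed-axis compound train [2-stage, 605/989 wanted]
target = 605/989 in lowest terms: an exact hit needs N1·N3 = k·605 and N2·N4 = k·989 for one integer k, every count in [12, 96]; additionally prefer no 1:1 stage (N1 ≠ N2, N3 ≠ N4)
k = 1: no 1:1-free in-range split of k·605 and k·989 into factor pairs; take k = 2
k = 2: N1·N3 = 1210 = 22·55, N2·N4 = 1978 = 23·86
achieved = 22·55/(23·86) = 605/989; |achieved − target| = 0 ≤ 121/19780 ✓

N1=22 N2=23 N3=55 N4=86 achieved=605/989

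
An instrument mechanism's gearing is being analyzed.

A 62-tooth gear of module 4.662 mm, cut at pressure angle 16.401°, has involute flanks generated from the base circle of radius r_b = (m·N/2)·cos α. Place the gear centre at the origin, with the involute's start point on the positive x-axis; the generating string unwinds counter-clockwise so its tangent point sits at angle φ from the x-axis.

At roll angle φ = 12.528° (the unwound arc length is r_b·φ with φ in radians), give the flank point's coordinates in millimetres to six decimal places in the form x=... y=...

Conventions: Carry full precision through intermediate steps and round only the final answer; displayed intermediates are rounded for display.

x=141.915969 y=0.480807

class = single-mesh tooth geometry [base-circle involute, m = 4.662, 62T]
pitch radius r_p = m·N/2 = 4.662·62/2 = 144.522000
base radius r_b = r_p·cos α = 144.522000·cos 16.401° = 138.641262
roll angle φ = 12.528° = 0.21865485 rad
x = r_b·(cos φ + φ·sin φ) = 141.915969
y = r_b·(sin φ − φ·cos φ) = 0.480807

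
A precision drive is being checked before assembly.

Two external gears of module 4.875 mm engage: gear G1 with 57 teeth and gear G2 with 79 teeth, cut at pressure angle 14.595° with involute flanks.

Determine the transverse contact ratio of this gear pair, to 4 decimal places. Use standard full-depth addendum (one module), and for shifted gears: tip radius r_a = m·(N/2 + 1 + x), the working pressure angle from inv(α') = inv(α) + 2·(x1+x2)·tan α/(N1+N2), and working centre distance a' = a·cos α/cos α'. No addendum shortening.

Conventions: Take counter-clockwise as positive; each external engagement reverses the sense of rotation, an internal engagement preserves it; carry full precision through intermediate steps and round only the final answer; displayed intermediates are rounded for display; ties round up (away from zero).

class = single-mesh tooth geometry [involute pair 57T × 79T, m = 4.875]
base radii: r_b1 = 134.454149, r_b2 = 186.348732
tip radii: r_a1 = 143.812500, r_a2 = 197.437500
no profile shift: α' = α, a' = a
action lengths: √(r_a1²−r_b1²) = 51.030550, √(r_a2²−r_b2²) = 65.235852
base pitch p_b = π·m·cos α = 14.821058
CR = (51.030550 + 65.235852 − 331.500000·sin 14.59500°)/14.821058 = 2.208574
contact ratio ≈ 2.2086

2.2086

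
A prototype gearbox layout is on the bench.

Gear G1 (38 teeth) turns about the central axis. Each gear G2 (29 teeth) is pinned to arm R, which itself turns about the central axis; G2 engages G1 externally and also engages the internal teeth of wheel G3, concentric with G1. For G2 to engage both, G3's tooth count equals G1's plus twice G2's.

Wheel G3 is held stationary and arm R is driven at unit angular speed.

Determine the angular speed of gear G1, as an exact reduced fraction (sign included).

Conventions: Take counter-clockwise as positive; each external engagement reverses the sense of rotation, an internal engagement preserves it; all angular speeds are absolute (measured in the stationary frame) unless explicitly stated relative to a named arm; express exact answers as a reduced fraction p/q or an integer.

67/19

recognized (axles ride arm R): planetary set, 38/29/96 teeth
ring teeth: 38 + 2·29 = 96
38(ω_sun−ω_arm) = −96(ω_ring−ω_arm),  ω_ring = 0, ω_arm = 1
ω_sun = 1 − (96/38)(0−1) = 67/19
exact speed ratio = 67/19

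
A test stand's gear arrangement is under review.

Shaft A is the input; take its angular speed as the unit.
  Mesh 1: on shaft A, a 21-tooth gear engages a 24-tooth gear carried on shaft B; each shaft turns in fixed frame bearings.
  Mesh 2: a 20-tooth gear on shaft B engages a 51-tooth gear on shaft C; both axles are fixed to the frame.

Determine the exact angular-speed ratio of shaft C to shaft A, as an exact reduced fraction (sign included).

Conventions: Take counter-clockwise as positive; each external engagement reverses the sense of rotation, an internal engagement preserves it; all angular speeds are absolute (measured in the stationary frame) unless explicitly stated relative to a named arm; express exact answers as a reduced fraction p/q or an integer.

class = fixed-axis compound train [2 meshes; 2 ratios multiply, 2 sense flips]
mesh 1 [21T→24T]: running ratio 7/8, sense −
mesh 2 [20T→51T]: running ratio 35/102, sense +
ω_out/ω_in = 35/102

35/102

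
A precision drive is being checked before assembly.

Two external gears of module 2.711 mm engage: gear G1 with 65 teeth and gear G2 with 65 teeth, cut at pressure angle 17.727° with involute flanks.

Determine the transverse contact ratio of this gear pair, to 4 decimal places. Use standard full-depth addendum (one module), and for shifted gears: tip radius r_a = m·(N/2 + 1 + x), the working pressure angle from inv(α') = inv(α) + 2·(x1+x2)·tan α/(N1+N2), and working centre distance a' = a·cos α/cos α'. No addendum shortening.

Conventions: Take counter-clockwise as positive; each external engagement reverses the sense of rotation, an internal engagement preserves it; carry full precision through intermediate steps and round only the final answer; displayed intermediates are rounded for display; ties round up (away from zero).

1.9433

class = single-mesh tooth geometry [involute pair 65T × 65T, m = 2.711]
base radii: r_b1 = 83.923989, r_b2 = 83.923989
tip radii: r_a1 = 90.818500, r_a2 = 90.818500
no profile shift: α' = α, a' = a
action lengths: √(r_a1²−r_b1²) = 34.709711, √(r_a2²−r_b2²) = 34.709711
base pitch p_b = π·m·cos α = 8.112461
CR = (34.709711 + 34.709711 − 176.215000·sin 17.72700°)/8.112461 = 1.943323
contact ratio ≈ 1.9433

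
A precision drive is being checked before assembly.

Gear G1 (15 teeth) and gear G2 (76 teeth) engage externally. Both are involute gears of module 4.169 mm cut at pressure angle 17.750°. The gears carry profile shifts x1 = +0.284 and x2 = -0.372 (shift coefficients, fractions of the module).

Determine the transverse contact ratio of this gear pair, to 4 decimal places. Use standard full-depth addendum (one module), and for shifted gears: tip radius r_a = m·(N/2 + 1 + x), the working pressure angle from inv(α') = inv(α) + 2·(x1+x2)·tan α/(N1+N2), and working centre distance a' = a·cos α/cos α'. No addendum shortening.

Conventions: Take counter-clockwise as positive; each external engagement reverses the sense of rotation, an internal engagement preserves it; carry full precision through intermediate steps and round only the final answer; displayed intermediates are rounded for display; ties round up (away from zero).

single-mesh involute tooth geometry (15T engaging 76T at module 4.169)
base radii: r_b1 = 29.779036, r_b2 = 150.880447
tip radii: r_a1 = 36.620496, r_a2 = 161.040132
inv(α') = inv(17.750°) + 2·(+0.284-0.372)·tan α/(15+76) = 0.00968748  ⇒  α' = 17.39636°
a' = a·cos α / cos α' = 189.6895·cos 17.750°/cos 17.39636° = 189.319068
action lengths: √(r_a1²−r_b1²) = 21.313605, √(r_a2²−r_b2²) = 56.294002
base pitch p_b = π·m·cos α = 12.473813
CR = (21.313605 + 56.294002 − 189.319068·sin 17.39636°)/12.473813 = 1.683924
contact ratio ≈ 1.6839

1.6839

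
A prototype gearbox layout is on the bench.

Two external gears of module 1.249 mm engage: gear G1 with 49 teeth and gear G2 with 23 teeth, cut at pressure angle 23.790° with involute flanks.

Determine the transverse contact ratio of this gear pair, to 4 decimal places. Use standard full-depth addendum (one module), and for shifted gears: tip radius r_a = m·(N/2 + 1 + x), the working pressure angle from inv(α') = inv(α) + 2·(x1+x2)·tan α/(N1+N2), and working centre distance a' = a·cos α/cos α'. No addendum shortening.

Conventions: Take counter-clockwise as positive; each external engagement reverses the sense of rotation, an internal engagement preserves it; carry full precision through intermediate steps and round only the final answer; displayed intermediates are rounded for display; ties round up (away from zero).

single-mesh involute tooth geometry (49T engaging 23T at module 1.249)
base radii: r_b1 = 28.000378, r_b2 = 13.143035
tip radii: r_a1 = 31.849500, r_a2 = 15.612500
no profile shift: α' = α, a' = a
action lengths: √(r_a1²−r_b1²) = 15.177927, √(r_a2²−r_b2²) = 8.426790
base pitch p_b = π·m·cos α = 3.590440
CR = (15.177927 + 8.426790 − 44.964000·sin 23.79000°)/3.590440 = 1.522623
contact ratio ≈ 1.5226

1.5226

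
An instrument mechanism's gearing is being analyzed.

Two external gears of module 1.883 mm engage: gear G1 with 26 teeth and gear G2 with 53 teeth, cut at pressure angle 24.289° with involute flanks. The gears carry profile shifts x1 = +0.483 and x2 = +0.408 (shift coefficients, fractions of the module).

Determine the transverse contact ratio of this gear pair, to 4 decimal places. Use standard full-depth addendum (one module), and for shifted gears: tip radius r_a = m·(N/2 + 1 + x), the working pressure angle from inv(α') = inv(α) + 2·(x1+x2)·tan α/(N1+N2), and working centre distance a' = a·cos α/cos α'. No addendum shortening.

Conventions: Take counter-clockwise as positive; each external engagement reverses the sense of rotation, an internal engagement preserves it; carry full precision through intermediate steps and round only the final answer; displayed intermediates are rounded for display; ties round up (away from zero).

1.4295

recognized (one external pair, fixed centres): single-mesh tooth geometry, m = 1.883, N1 = 26, N2 = 53
base radii: r_b1 = 22.312174, r_b2 = 45.482509
tip radii: r_a1 = 27.271489, r_a2 = 52.550764
inv(α') = inv(24.289°) + 2·(+0.483+0.408)·tan α/(26+53) = 0.03754283  ⇒  α' = 26.83469°
a' = a·cos α / cos α' = 74.3785·cos 24.289°/cos 26.83469° = 75.976377
action lengths: √(r_a1²−r_b1²) = 15.681230, √(r_a2²−r_b2²) = 26.323452
base pitch p_b = π·m·cos α = 5.391982
CR = (15.681230 + 26.323452 − 75.976377·sin 26.83469°)/5.391982 = 1.429454
contact ratio ≈ 1.4295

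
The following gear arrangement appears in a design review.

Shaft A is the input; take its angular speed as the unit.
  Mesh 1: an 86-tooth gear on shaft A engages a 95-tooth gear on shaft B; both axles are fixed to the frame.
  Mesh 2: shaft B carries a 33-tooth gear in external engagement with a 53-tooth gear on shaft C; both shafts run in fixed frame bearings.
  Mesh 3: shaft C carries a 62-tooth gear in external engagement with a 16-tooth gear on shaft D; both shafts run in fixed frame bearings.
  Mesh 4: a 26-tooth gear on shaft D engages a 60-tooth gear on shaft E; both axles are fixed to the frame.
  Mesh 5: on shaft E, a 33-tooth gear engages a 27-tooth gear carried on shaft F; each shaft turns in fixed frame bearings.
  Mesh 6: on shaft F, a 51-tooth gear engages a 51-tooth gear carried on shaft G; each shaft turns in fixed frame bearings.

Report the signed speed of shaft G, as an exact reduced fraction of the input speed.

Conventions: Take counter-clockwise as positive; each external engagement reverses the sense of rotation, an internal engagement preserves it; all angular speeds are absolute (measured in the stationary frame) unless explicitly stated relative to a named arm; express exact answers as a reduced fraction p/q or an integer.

2096809/1812600

6-mesh fixed-axis compound train (all bearings frame-fixed)
mesh 1 [86T→95T]: |ω|/ω_in = 1×86/95 = 86/95, sense flips to −
mesh 2 [33T→53T]: |ω|/ω_in = (86/95)×33/53 = 2838/5035, sense flips to +
mesh 3 [62T→16T]: |ω|/ω_in = (2838/5035)×62/16 = 43989/20140, sense flips to −
mesh 4 [26T→60T]: |ω|/ω_in = (43989/20140)×26/60 = 190619/201400, sense flips to +
mesh 5 [33T→27T]: |ω|/ω_in = (190619/201400)×33/27 = 2096809/1812600, sense flips to −
mesh 6 [51T→51T]: |ω|/ω_in = (2096809/1812600)×51/51 = 2096809/1812600, sense flips to +
signed output speed (× input speed) = 2096809/1812600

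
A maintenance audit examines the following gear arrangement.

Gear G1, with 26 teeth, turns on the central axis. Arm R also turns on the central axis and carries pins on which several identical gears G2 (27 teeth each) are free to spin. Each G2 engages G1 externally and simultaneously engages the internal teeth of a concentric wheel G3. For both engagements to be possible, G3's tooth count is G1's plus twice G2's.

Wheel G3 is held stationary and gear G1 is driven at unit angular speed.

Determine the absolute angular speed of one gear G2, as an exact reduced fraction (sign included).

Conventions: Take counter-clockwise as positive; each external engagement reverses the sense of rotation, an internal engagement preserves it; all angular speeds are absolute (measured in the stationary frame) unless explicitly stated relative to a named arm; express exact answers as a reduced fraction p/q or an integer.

-13/27

planetary set (26T centre, 27T on arm, 80T internal) — Willis relation
ring teeth: 26 + 2·27 = 80
26(ω_sun−ω_arm) = −80(ω_ring−ω_arm),  ω_ring = 0, ω_sun = 1
26(1−ω_arm) = −80(0−ω_arm)  ⇒  106·ω_arm = 26  ⇒  ω_arm = 13/53
sun–planet mesh: 26·(1−13/53) = −27·(ω_p−ω_arm)  ⇒  ω_p−ω_arm = -1040/1431
ω_p = 13/53 − 1040/1431 = -13/27
exact speed ratio = -13/27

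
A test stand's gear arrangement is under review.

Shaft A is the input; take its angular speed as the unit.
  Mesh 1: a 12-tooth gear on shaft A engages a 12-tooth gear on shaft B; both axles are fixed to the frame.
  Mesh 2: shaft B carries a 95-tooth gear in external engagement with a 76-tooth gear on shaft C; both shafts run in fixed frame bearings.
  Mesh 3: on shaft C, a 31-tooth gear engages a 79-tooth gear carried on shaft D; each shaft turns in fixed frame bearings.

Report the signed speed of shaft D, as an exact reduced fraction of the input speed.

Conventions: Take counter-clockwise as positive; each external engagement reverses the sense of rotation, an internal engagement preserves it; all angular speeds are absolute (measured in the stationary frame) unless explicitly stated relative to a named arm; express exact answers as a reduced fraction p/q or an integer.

3-mesh fixed-axis compound train (all bearings frame-fixed)
mesh 1 [12T→12T]: |ω|/ω_in = 1×12/12 = 1, sense flips to −
mesh 2 [95T→76T]: |ω|/ω_in = 1×95/76 = 5/4, sense flips to +
mesh 3 [31T→79T]: |ω|/ω_in = (5/4)×31/79 = 155/316, sense flips to −
signed output speed (× input speed) = -155/316

-155/316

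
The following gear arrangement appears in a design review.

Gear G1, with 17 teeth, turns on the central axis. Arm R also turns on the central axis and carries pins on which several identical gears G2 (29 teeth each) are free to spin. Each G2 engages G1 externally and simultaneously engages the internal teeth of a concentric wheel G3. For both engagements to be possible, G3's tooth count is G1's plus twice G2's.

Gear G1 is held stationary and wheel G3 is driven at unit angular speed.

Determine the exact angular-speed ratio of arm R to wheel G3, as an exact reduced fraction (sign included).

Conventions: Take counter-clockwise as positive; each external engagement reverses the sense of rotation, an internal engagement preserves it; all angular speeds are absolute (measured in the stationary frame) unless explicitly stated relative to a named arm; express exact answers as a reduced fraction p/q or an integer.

75/92

recognized (axles ride arm R): planetary set, 17/29/75 teeth
ring teeth: 17 + 2·29 = 75
17(ω_sun−ω_arm) = −75(ω_ring−ω_arm),  ω_sun = 0, ω_ring = 1
17(0−ω_arm) = −75(1−ω_arm)  ⇒  92·ω_arm = 75  ⇒  ω_arm = 75/92
ω_out/ω_in = 75/92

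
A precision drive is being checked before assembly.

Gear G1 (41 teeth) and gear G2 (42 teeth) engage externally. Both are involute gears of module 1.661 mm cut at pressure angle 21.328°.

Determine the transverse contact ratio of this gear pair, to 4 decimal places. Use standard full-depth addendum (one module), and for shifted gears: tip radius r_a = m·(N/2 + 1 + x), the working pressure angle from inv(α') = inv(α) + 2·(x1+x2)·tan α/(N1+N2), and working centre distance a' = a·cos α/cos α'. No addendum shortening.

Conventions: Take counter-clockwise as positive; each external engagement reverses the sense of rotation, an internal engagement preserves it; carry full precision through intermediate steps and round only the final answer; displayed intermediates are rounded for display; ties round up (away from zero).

topology: single-mesh involute geometry — m = 1.661, 41T/42T pair
base radii: r_b1 = 31.718504, r_b2 = 32.492126
tip radii: r_a1 = 35.711500, r_a2 = 36.542000
no profile shift: α' = α, a' = a
action lengths: √(r_a1²−r_b1²) = 16.408771, √(r_a2²−r_b2²) = 16.720632
base pitch p_b = π·m·cos α = 4.860811
CR = (16.408771 + 16.720632 − 68.931500·sin 21.32800°)/4.860811 = 1.657865
contact ratio ≈ 1.6579

1.6579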